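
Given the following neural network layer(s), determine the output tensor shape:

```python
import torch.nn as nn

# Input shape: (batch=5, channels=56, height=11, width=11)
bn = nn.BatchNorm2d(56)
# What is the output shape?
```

Input: (5, 56, 11, 11) -> Output: (5, 56, 11, 11)

Answer: (5, 56, 11, 11)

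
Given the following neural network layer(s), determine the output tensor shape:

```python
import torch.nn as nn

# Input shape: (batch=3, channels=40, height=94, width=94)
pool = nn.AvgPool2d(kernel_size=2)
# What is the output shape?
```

Input: (3, 40, 94, 94) -> Output: (3, 40, 47, 47)

Answer: (3, 40, 47, 47)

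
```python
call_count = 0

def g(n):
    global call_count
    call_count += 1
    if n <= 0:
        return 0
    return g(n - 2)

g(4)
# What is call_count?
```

Linear recursion stepping by 2: 3 calls from n=4 down to ≤0.

Answer: 3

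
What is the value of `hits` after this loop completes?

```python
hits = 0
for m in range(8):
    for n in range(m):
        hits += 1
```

Triangle number: 0+1+2+...+7
`hits` takes the values: 0 → 1 → 2 → 3 → 4 → 5 → 6 → 7 → 8 → 9 → 10 → 11 → 12 → 13 → 14 → 15 → 16 → 17 → 18 → 19 → 20 → 21 → 22 → 23 → 24 → 25 → 26 → 27 → 28

Answer: 28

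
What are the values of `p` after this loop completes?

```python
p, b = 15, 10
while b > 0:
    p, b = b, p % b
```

GCD of 15 and 10
`p` takes the values: 15 → 10 → 5

Answer: 5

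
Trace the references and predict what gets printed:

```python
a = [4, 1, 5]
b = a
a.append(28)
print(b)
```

Key concept: basic list aliasing.
Step by step:
`a = [4, 1, 5]` → a = [4, 1, 5]
`b = a` → b = [4, 1, 5] (same object as a)
`a.append(28)` → a = [4, 1, 5, 28] (same object as b); b = [4, 1, 5, 28] (same object as a)
`print(b)` → prints [4, 1, 5, 28]

Answer: [4, 1, 5, 28]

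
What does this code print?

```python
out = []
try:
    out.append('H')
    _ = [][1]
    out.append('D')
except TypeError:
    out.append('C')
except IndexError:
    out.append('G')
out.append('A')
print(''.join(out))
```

Execution trace: 'H' (try body) → 'G' (except IndexError) → 'A' (after the try/except). Output: HGA

Answer: HGA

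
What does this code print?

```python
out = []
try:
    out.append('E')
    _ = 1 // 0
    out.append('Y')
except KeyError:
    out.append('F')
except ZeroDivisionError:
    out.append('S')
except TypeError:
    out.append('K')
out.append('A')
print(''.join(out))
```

Execution trace: 'E' (try body) → 'S' (except ZeroDivisionError) → 'A' (after the try/except). Output: ESA

Answer: ESA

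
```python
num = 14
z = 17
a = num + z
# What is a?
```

Trace:
`num = 14` → num = 14
`z = 17` → z = 17
`a = num + z` → a = 31
So a = 31

Answer: 31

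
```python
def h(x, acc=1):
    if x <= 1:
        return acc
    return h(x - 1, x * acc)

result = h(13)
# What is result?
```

Accumulator trace (n, acc): (13, 1) -> (12, 13) -> (11, 156) -> (10, 1716) -> (9, 17160) -> (8, 154440) -> (7, 1235520) -> (6, 8648640) -> (5, 51891840) -> (4, 259459200) -> (3, 1037836800) -> (2, 3113510400) -> (1, 6227020800) -> return 6227020800

Answer: 6227020800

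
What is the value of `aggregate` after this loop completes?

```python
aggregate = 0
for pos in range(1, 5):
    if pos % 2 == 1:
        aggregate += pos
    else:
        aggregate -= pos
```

Add odd, subtract even
`aggregate` takes the values: 0 → 1 → -1 → 2 → -2

Answer: -2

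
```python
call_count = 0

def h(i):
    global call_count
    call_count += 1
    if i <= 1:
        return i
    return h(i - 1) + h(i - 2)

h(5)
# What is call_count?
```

Calls(i) = 1 + Calls(i-1) + Calls(i-2); Calls(0)=Calls(1)=1. For i=5 this gives 15.

Answer: 15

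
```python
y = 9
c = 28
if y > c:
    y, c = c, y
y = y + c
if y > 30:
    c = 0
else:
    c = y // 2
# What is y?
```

Trace:
`y = 9` → y = 9
`c = 28` → c = 28
`if y > c: ...` → y > c is False → no variable changes
`y = y + c` → y = 37
`if y > 30: ...` → y > 30 is True → c = 0
So y = 37

Answer: 37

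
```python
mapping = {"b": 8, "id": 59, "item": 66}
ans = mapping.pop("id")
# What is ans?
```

Trace:
`mapping = {"b": 8, "id": 59, "item": 66}` → mapping = {'b': 8, 'id': 59, 'item': 66}
`ans = mapping.pop("id")` → mapping = {'b': 8, 'item': 66}; ans = 59
So ans = 59

Answer: 59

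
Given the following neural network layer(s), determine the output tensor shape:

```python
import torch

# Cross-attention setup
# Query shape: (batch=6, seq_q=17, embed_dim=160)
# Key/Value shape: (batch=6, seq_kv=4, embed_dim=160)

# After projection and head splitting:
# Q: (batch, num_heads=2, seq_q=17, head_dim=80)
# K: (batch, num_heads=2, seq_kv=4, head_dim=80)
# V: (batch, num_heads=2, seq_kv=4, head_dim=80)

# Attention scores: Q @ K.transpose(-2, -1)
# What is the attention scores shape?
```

Input: (6, 17, 160) -> Output: (6, 2, 17, 4)

Answer: (6, 2, 17, 4)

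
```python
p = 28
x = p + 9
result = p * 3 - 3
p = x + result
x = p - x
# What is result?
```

Trace:
`p = 28` → p = 28
`x = p + 9` → x = 37
`result = p * 3 - 3` → result = 81
`p = x + result` → p = 118
`x = p - x` → x = 81
So result = 81

Answer: 81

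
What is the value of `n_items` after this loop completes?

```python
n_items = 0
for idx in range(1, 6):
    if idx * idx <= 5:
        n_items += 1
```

Count numbers where idx² ≤ 5
`n_items` takes the values: 0 → 1 → 2

Answer: 2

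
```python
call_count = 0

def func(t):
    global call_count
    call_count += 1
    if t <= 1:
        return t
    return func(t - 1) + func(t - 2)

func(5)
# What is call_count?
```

Calls(t) = 1 + Calls(t-1) + Calls(t-2); Calls(0)=Calls(1)=1. For t=5 this gives 15.

Answer: 15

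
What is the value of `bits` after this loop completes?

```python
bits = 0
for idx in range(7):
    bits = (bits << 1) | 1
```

Build 7 consecutive 1-bits: 0b1111111
`bits` takes the values: 0 → 1 → 3 → 7 → 15 → 31 → 63 → 127

Answer: 127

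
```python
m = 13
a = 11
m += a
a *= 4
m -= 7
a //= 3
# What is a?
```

Trace:
`m = 13` → m = 13
`a = 11` → a = 11
`m += a` → m = 24
`a *= 4` → a = 44
`m -= 7` → m = 17
`a //= 3` → a = 14
So a = 14

Answer: 14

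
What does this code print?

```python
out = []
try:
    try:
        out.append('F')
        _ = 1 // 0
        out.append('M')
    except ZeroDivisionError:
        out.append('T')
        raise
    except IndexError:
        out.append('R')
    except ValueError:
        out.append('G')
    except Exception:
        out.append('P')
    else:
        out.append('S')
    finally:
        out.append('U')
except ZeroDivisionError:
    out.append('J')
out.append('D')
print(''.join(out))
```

Execution trace: 'F' (inner try body) → 'T' (inner except ZeroDivisionError) → 'U' (inner finally) → 'J' (outer except ZeroDivisionError) → 'D' (after the try/except). Output: FTUJD

Answer: FTUJD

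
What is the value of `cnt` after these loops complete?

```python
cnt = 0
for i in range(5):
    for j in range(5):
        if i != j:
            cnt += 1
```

5² - 5 (exclude diagonal)
`cnt` takes the values: 0 → 1 → 2 → 3 → 4 → 5 → 6 → 7 → 8 → 9 → 10 → 11 → 12 → 13 → 14 → 15 → 16 → 17 → 18 → 19 → 20

Answer: 20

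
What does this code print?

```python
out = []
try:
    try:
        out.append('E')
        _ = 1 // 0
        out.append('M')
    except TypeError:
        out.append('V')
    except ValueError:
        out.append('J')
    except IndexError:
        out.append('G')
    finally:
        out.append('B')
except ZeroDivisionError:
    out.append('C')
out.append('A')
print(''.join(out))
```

Execution trace: 'E' (try body) → 'B' (finally) → 'C' (outer except ZeroDivisionError) → 'A' (after the try/except). Output: EBCA

Answer: EBCA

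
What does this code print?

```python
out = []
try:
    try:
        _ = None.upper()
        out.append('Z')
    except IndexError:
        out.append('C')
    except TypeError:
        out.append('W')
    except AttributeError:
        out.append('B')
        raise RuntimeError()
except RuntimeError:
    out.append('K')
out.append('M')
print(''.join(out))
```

Execution trace: 'B' (inner except AttributeError) → 'K' (outer except RuntimeError) → 'M' (after the try/except). Output: BKM

Answer: BKM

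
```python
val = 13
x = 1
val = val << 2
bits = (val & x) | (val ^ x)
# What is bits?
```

Trace:
`val = 13` → val = 13
`x = 1` → x = 1
`val = val << 2` → val = 52
`bits = (val & x) | (val ^ x)` → bits = 53
So bits = 53

Answer: 53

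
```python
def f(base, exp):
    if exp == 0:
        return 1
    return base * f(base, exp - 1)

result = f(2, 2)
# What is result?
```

f(2, 2) = 2 * 2 = 4

Answer: 4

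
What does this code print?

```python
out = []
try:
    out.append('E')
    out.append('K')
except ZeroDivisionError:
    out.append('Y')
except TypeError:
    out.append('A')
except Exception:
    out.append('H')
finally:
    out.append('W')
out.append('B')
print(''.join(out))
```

Execution trace: 'E' (try body) → 'K' (try body, no exception) → 'W' (finally) → 'B' (after the try/except). Output: EKWB

Answer: EKWB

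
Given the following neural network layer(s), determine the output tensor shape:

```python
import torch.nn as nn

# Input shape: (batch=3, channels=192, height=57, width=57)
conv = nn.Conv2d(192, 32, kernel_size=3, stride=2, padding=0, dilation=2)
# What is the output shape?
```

Input: (3, 192, 57, 57) -> Output: (3, 32, 27, 27)

Answer: (3, 32, 27, 27)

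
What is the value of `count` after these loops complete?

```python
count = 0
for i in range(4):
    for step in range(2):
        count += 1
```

4 * 2 = 8
`count` takes the values: 0 → 1 → 2 → 3 → 4 → 5 → 6 → 7 → 8

Answer: 8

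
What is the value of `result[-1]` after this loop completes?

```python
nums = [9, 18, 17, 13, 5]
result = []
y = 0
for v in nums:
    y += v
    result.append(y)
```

Cumulative sum ends at 62
`result` takes the values: [] → [9] → [9, 27] → [9, 27, 44] → [9, 27, 44, 57] → [9, 27, 44, 57, 62]
So `result[-1]` = 62

Answer: 62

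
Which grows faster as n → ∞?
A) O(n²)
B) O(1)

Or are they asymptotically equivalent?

O(n²) vs O(1): Higher order terms dominate.

Answer: A) O(n²) grows faster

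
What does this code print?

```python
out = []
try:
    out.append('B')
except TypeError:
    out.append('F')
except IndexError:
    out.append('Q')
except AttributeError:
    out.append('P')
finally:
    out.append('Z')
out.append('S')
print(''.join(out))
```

Execution trace: 'B' (try body, no exception) → 'Z' (finally) → 'S' (after the try/except). Output: BZS

Answer: BZS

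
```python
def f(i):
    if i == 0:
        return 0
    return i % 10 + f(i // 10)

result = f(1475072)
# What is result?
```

Sum of digits of 1475072: 2 + 7 + 0 + 5 + 7 + 4 + 1 = 26

Answer: 26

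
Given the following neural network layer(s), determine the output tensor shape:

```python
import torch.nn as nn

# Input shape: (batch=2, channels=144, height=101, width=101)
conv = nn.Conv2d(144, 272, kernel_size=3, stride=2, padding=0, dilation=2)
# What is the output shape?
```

Input: (2, 144, 101, 101) -> Output: (2, 272, 49, 49)

Answer: (2, 272, 49, 49)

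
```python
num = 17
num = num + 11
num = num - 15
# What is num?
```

Trace:
`num = 17` → num = 17
`num = num + 11` → num = 28
`num = num - 15` → num = 13
So num = 13

Answer: 13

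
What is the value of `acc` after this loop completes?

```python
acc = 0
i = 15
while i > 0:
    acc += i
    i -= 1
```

Sum 15 down to 1
`acc` takes the values: 0 → 15 → 29 → 42 → 54 → 65 → 75 → 84 → 92 → 99 → 105 → 110 → 114 → 117 → 119 → 120

Answer: 120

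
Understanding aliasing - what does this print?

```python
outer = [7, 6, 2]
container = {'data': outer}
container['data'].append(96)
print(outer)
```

Key concept: dict holds reference to list.
Step by step:
`outer = [7, 6, 2]` → outer = [7, 6, 2]
`container = {'data': outer}` → container = {'data': [7, 6, 2]}
`container['data'].append(96)` → outer = [7, 6, 2, 96]; container = {'data': [7, 6, 2, 96]}
`print(outer)` → prints [7, 6, 2, 96]

Answer: [7, 6, 2, 96]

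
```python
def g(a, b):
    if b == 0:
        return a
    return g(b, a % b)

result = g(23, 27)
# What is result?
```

g(23, 27) -> g(27, 23) -> g(23, 4) -> g(4, 3) -> g(3, 1) -> g(1, 0) -> 1

Answer: 1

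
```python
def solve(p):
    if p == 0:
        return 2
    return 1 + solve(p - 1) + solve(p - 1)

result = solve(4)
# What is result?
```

solve(p) = 1 + 2·solve(p-1), solve(0)=2. Closed form: (2+1)·2^4 - 1 = 47.

Answer: 47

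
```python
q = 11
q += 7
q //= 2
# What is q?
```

Trace:
`q = 11` → q = 11
`q += 7` → q = 18
`q //= 2` → q = 9
So q = 9

Answer: 9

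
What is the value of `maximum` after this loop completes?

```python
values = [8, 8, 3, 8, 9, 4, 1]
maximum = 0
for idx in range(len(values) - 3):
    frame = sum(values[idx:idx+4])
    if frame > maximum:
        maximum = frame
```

Max sum of 4-element window in [8, 8, 3, 8, 9, 4, 1]
`maximum` takes the values: 0 → 27 → 28

Answer: 28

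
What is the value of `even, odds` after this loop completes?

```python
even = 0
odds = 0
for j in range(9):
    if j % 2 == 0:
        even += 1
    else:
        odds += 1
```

Count evens and odds in range(9)
`even, odds` takes the values: (0, 0) → (1, 0) → (1, 1) → (2, 1) → (2, 2) → (3, 2) → (3, 3) → (4, 3) → (4, 4) → (5, 4)

Answer: 5, 4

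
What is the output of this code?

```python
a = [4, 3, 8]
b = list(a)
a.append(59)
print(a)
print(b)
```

Key concept: list() constructor creates copy.
Step by step:
`a = [4, 3, 8]` → a = [4, 3, 8]
`b = list(a)` → b = [4, 3, 8]
`a.append(59)` → a = [4, 3, 8, 59]
`print(a)` → prints [4, 3, 8, 59]
`print(b)` → prints [4, 3, 8]

Answer:
[4, 3, 8, 59]
[4, 3, 8]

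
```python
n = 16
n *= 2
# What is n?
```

Trace:
`n = 16` → n = 16
`n *= 2` → n = 32
So n = 32

Answer: 32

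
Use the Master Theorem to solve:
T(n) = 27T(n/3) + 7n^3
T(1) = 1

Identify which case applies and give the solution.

a=27, b=3, f(n)=7n^3. log_3(27) = 3. Since c=3 = 3, Case 2 applies: T(n) = Θ(n^log_b(a) · log n) = O(n^3 log n).

Answer: O(n^3 log n) - Case 2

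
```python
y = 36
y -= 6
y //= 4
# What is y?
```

Trace:
`y = 36` → y = 36
`y -= 6` → y = 30
`y //= 4` → y = 7
So y = 7

Answer: 7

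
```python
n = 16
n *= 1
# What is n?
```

Trace:
`n = 16` → n = 16
`n *= 1` → n = 16
So n = 16

Answer: 16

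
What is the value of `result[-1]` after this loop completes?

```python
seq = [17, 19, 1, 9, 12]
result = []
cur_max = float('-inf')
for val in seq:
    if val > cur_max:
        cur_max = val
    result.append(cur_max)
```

Running max ends at 19
`result` takes the values: [] → [17] → [17, 19] → [17, 19, 19] → [17, 19, 19, 19] → [17, 19, 19, 19, 19]
So `result[-1]` = 19

Answer: 19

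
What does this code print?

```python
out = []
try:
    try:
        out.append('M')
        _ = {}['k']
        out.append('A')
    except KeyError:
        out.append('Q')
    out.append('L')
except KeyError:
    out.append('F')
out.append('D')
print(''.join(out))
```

Execution trace: 'M' (inner try body) → 'Q' (inner except KeyError) → 'L' (try body, no exception) → 'D' (after the try/except). Output: MQLD

Answer: MQLD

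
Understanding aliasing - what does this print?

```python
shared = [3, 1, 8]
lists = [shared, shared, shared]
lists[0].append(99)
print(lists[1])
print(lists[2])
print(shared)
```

Key concept: list of same reference.
Step by step:
`shared = [3, 1, 8]` → shared = [3, 1, 8]
`lists = [shared, shared, shared]` → lists = [[3, 1, 8], [3, 1, 8], [3, 1, 8]]
`lists[0].append(99)` → shared = [3, 1, 8, 99]; lists = [[3, 1, 8, 99], [3, 1, 8, 99], [3, 1, 8, 99]]
`print(lists[1])` → prints [3, 1, 8, 99]
`print(lists[2])` → prints [3, 1, 8, 99]
`print(shared)` → prints [3, 1, 8, 99]

Answer:
[3, 1, 8, 99]
[3, 1, 8, 99]
[3, 1, 8, 99]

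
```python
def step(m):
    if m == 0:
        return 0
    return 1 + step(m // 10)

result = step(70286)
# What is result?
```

Count of digits of 70286: 5

Answer: 5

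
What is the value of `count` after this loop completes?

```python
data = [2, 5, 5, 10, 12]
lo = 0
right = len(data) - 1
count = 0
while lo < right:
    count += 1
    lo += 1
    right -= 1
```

Iterations until pointers meet (list length 5)
`count` takes the values: 0 → 1 → 2

Answer: 2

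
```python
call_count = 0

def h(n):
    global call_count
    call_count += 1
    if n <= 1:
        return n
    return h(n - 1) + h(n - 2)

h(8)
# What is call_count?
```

Calls(n) = 1 + Calls(n-1) + Calls(n-2); Calls(0)=Calls(1)=1. For n=8 this gives 67.

Answer: 67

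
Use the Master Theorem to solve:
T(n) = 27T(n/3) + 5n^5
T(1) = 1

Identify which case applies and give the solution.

a=27, b=3, f(n)=5n^5. log_3(27) = 3. Since c=5 > 3 and the regularity condition holds (27(n/3)^5 = (27/3^5)n^5 with 27/3^5 < 1), Case 3 applies: T(n) = Θ(f(n)) = O(n^5).

Answer: O(n^5) - Case 3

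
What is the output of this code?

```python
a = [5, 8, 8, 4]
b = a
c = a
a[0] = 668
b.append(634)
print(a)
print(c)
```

Key concept: multiple aliases.
Step by step:
`a = [5, 8, 8, 4]` → a = [5, 8, 8, 4]
`b = a` → b = [5, 8, 8, 4] (same object as a)
`c = a` → c = [5, 8, 8, 4] (same object as a, b)
`a[0] = 668` → a = [668, 8, 8, 4] (same object as b, c); b = [668, 8, 8, 4] (same object as a, c); c = [668, 8, 8, 4] (same object as a, b)
`b.append(634)` → a = [668, 8, 8, 4, 634] (same object as b, c); b = [668, 8, 8, 4, 634] (same object as a, c); c = [668, 8, 8, 4, 634] (same object as a, b)
`print(a)` → prints [668, 8, 8, 4, 634]
`print(c)` → prints [668, 8, 8, 4, 634]

Answer:
[668, 8, 8, 4, 634]
[668, 8, 8, 4, 634]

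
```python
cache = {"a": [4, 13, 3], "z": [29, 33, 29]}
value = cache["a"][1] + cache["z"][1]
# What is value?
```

Trace:
`cache = {"a": [4, 13, 3], "z": [29, 33, 29]}` → cache = {'a': [4, 13, 3], 'z': [29, 33, 29]}
`value = cache["a"][1] + cache["z"][1]` → value = 46
So value = 46

Answer: 46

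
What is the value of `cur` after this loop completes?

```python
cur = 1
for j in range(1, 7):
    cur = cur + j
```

Start at 1, add 1 through 6
`cur` takes the values: 1 → 2 → 4 → 7 → 11 → 16 → 22

Answer: 22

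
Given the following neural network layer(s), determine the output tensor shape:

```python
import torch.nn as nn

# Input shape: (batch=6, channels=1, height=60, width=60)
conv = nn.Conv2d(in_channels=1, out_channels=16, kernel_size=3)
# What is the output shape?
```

Input: (6, 1, 60, 60) -> Output: (6, 16, 58, 58)

Answer: (6, 16, 58, 58)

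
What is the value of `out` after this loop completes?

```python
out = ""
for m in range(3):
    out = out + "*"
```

Repeat '*' 3 times
`out` takes the values: "" → "*" → "**" → "***"

Answer: "***"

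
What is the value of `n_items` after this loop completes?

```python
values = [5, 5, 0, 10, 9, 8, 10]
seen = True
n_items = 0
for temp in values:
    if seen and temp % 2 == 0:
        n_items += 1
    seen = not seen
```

Count even values at even positions
`n_items` takes the values: 0 → 1 → 2

Answer: 2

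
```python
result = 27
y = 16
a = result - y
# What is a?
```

Trace:
`result = 27` → result = 27
`y = 16` → y = 16
`a = result - y` → a = 11
So a = 11

Answer: 11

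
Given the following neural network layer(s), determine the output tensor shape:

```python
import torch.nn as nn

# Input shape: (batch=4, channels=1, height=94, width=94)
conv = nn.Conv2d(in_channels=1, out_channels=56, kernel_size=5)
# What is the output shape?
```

Input: (4, 1, 94, 94) -> Output: (4, 56, 90, 90)

Answer: (4, 56, 90, 90)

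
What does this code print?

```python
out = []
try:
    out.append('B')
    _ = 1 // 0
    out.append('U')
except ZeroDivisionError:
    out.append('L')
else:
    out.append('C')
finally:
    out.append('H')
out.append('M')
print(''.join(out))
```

Execution trace: 'B' (try body) → 'L' (except ZeroDivisionError) → 'H' (finally) → 'M' (after the try/except). Output: BLHM

Answer: BLHM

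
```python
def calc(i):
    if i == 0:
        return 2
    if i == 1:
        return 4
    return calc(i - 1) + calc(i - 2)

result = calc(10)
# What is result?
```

Build up from base cases: calc(0)=2, calc(1)=4, calc(2)=6, calc(3)=10, calc(4)=16, calc(5)=26, calc(6)=42, ..., calc(10)=288

Answer: 288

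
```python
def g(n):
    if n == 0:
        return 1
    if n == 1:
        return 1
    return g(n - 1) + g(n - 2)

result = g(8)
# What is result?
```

Build up from base cases: g(0)=1, g(1)=1, g(2)=2, g(3)=3, g(4)=5, g(5)=8, g(6)=13, ..., g(8)=34

Answer: 34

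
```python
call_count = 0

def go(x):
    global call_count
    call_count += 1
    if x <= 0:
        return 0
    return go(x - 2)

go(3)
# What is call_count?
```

Linear recursion stepping by 2: 3 calls from x=3 down to ≤0.

Answer: 3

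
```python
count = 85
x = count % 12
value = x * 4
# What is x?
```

Trace:
`count = 85` → count = 85
`x = count % 12` → x = 1
`value = x * 4` → value = 4
So x = 1

Answer: 1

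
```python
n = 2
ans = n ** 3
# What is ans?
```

Trace:
`n = 2` → n = 2
`ans = n ** 3` → ans = 8
So ans = 8

Answer: 8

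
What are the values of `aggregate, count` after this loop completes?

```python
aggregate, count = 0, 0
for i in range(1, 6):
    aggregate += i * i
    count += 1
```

Sum of squares and count
`aggregate, count` takes the values: (0, 0) → (1, 0) → (1, 1) → (5, 1) → (5, 2) → (14, 2) → (14, 3) → (30, 3) → (30, 4) → (55, 4) → (55, 5)

Answer: 55, 5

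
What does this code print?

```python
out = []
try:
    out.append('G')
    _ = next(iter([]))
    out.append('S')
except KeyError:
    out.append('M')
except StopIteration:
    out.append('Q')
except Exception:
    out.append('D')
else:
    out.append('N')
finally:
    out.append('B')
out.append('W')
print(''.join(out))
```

Execution trace: 'G' (try body) → 'Q' (except StopIteration) → 'B' (finally) → 'W' (after the try/except). Output: GQBW

Answer: GQBW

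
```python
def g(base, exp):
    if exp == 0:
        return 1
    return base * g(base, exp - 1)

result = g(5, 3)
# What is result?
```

g(5, 3) = 5 * 5 * 5 = 125

Answer: 125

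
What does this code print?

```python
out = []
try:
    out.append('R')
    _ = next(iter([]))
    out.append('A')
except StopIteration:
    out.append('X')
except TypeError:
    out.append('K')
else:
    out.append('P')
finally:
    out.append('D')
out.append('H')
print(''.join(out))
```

Execution trace: 'R' (try body) → 'X' (except StopIteration) → 'D' (finally) → 'H' (after the try/except). Output: RXDH

Answer: RXDH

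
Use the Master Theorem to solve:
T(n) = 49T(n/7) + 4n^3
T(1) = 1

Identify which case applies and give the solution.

a=49, b=7, f(n)=4n^3. log_7(49) = 2. Since c=3 > 2 and the regularity condition holds (49(n/7)^3 = (49/7^3)n^3 with 49/7^3 < 1), Case 3 applies: T(n) = Θ(f(n)) = O(n^3).

Answer: O(n^3) - Case 3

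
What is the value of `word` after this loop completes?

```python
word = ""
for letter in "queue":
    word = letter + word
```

Reverse 'queue'
`word` takes the values: "" → "q" → "uq" → "euq" → "ueuq" → "eueuq"

Answer: "eueuq"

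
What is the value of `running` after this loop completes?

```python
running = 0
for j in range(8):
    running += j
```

Sum of 0 to 7 = 28
`running` takes the values: 0 → 1 → 3 → 6 → 10 → 15 → 21 → 28

Answer: 28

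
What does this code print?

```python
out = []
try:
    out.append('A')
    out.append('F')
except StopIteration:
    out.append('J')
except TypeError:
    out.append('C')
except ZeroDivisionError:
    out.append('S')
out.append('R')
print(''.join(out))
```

Execution trace: 'A' (try body) → 'F' (try body, no exception) → 'R' (after the try/except). Output: AFR

Answer: AFR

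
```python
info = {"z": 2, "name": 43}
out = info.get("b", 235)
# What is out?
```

Trace:
`info = {"z": 2, "name": 43}` → info = {'z': 2, 'name': 43}
`out = info.get("b", 235)` → out = 235
So out = 235

Answer: 235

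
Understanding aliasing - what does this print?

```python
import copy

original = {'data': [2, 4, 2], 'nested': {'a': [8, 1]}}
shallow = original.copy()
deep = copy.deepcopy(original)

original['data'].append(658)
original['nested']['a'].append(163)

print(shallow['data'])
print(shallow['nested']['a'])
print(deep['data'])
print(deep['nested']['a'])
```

Key concept: comparing shallow vs deep copy.
Step by step:
`original = {'data': [2, 4, 2], 'nested': {'a': [8, 1]}}` → original = {'data': [2, 4, 2], 'nested': {'a': [8, 1]}}
`shallow = original.copy()` → shallow = {'data': [2, 4, 2], 'nested': {'a': [8, 1]}}
`deep = copy.deepcopy(original)` → deep = {'data': [2, 4, 2], 'nested': {'a': [8, 1]}}
`original['data'].append(658)` → original = {'data': [2, 4, 2, 658], 'nested': {'a': [8, 1]}}; shallow = {'data': [2, 4, 2, 658], 'nested': {'a': [8, 1]}}
`original['nested']['a'].append(163)` → original = {'data': [2, 4, 2, 658], 'nested': {'a': [8, 1, 163]}}; shallow = {'data': [2, 4, 2, 658], 'nested': {'a': [8, 1, 163]}}
`print(shallow['data'])` → prints [2, 4, 2, 658]
`print(shallow['nested']['a'])` → prints [8, 1, 163]
`print(deep['data'])` → prints [2, 4, 2]
`print(deep['nested']['a'])` → prints [8, 1]

Answer:
[2, 4, 2, 658]
[8, 1, 163]
[2, 4, 2]
[8, 1]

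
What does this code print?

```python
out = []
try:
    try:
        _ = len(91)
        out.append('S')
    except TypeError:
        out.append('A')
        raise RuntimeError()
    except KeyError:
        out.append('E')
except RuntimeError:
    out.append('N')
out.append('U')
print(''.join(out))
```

Execution trace: 'A' (inner except TypeError) → 'N' (outer except RuntimeError) → 'U' (after the try/except). Output: ANU

Answer: ANU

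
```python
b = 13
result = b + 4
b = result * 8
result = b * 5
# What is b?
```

Trace:
`b = 13` → b = 13
`result = b + 4` → result = 17
`b = result * 8` → b = 136
`result = b * 5` → result = 680
So b = 136

Answer: 136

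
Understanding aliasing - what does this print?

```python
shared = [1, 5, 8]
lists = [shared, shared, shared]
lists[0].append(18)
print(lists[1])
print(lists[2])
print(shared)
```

Key concept: list of same reference.
Step by step:
`shared = [1, 5, 8]` → shared = [1, 5, 8]
`lists = [shared, shared, shared]` → lists = [[1, 5, 8], [1, 5, 8], [1, 5, 8]]
`lists[0].append(18)` → shared = [1, 5, 8, 18]; lists = [[1, 5, 8, 18], [1, 5, 8, 18], [1, 5, 8, 18]]
`print(lists[1])` → prints [1, 5, 8, 18]
`print(lists[2])` → prints [1, 5, 8, 18]
`print(shared)` → prints [1, 5, 8, 18]

Answer:
[1, 5, 8, 18]
[1, 5, 8, 18]
[1, 5, 8, 18]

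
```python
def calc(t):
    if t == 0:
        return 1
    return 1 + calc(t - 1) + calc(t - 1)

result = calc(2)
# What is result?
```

calc(t) = 1 + 2·calc(t-1), calc(0)=1. Closed form: (1+1)·2^2 - 1 = 7.

Answer: 7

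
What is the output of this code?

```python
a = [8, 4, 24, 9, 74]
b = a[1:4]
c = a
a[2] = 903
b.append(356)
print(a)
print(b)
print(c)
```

Key concept: slice vs alias.
Step by step:
`a = [8, 4, 24, 9, 74]` → a = [8, 4, 24, 9, 74]
`b = a[1:4]` → b = [4, 24, 9]
`c = a` → c = [8, 4, 24, 9, 74] (same object as a)
`a[2] = 903` → a = [8, 4, 903, 9, 74] (same object as c); c = [8, 4, 903, 9, 74] (same object as a)
`b.append(356)` → b = [4, 24, 9, 356]
`print(a)` → prints [8, 4, 903, 9, 74]
`print(b)` → prints [4, 24, 9, 356]
`print(c)` → prints [8, 4, 903, 9, 74]

Answer:
[8, 4, 903, 9, 74]
[4, 24, 9, 356]
[8, 4, 903, 9, 74]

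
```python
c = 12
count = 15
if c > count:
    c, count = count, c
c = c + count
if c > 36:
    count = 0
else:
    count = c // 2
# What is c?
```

Trace:
`c = 12` → c = 12
`count = 15` → count = 15
`if c > count: ...` → c > count is False → no variable changes
`c = c + count` → c = 27
`if c > 36: ...` → c > 36 is False, take else branch → count = 13
So c = 27

Answer: 27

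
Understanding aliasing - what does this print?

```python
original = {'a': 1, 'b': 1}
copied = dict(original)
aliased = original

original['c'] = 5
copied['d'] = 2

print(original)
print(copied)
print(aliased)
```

Key concept: dict() creates copy, assignment creates alias.
Step by step:
`original = {'a': 1, 'b': 1}` → original = {'a': 1, 'b': 1}
`copied = dict(original)` → copied = {'a': 1, 'b': 1}
`aliased = original` → aliased = {'a': 1, 'b': 1} (same object as original)
`original['c'] = 5` → original = {'a': 1, 'b': 1, 'c': 5} (same object as aliased); aliased = {'a': 1, 'b': 1, 'c': 5} (same object as original)
`copied['d'] = 2` → copied = {'a': 1, 'b': 1, 'd': 2}
`print(original)` → prints {'a': 1, 'b': 1, 'c': 5}
`print(copied)` → prints {'a': 1, 'b': 1, 'd': 2}
`print(aliased)` → prints {'a': 1, 'b': 1, 'c': 5}

Answer:
{'a': 1, 'b': 1, 'c': 5}
{'a': 1, 'b': 1, 'd': 2}
{'a': 1, 'b': 1, 'c': 5}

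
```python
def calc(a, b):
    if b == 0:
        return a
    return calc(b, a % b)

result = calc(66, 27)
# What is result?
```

calc(66, 27) -> calc(27, 12) -> calc(12, 3) -> calc(3, 0) -> 3

Answer: 3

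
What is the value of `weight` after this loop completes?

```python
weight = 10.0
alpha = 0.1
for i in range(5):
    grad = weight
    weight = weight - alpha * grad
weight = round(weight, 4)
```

Gradient descent: w = 10.0 * (1 - 0.1)^5
`weight` takes the values: 10.0 → 9.0 → 8.1 → 7.29 → 6.561 → 5.9049

Answer: 5.9049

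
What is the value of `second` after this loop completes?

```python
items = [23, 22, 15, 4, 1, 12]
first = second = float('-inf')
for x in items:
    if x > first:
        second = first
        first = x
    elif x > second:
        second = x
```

Second largest (with repeats) in [23, 22, 15, 4, 1, 12]
`second` takes the values: -inf → 22

Answer: 22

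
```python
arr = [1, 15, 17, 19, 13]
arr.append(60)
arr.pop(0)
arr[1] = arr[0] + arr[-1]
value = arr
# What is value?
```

Trace:
`arr = [1, 15, 17, 19, 13]` → arr = [1, 15, 17, 19, 13]
`arr.append(60)` → arr = [1, 15, 17, 19, 13, 60]
`arr.pop(0)` → arr = [15, 17, 19, 13, 60]
`arr[1] = arr[0] + arr[-1]` → arr = [15, 75, 19, 13, 60]
`value = arr` → value = [15, 75, 19, 13, 60]
So value = [15, 75, 19, 13, 60]

Answer: [15, 75, 19, 13, 60]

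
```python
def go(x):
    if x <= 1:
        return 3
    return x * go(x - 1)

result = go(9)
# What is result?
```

go(9) = 9 * 8 * 7 * 6 * 5 * 4 * 3 * 2 * 3 = 1088640

Answer: 1088640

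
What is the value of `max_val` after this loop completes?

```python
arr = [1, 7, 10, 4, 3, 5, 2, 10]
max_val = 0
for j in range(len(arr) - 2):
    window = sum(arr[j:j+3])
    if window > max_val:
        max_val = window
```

Max sum of 3-element window in [1, 7, 10, 4, 3, 5, 2, 10]
`max_val` takes the values: 0 → 18 → 21

Answer: 21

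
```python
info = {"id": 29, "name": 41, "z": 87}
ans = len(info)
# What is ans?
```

Trace:
`info = {"id": 29, "name": 41, "z": 87}` → info = {'id': 29, 'name': 41, 'z': 87}
`ans = len(info)` → ans = 3
So ans = 3

Answer: 3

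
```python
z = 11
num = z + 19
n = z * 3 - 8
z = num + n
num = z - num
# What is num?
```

Trace:
`z = 11` → z = 11
`num = z + 19` → num = 30
`n = z * 3 - 8` → n = 25
`z = num + n` → z = 55
`num = z - num` → num = 25
So num = 25

Answer: 25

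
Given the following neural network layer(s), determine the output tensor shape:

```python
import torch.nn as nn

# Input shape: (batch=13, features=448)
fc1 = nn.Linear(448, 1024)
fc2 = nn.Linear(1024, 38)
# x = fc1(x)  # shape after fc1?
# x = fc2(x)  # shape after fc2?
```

Input: (13, 448) -> after fc1: (13, 1024) -> Output: (13, 38)

Answer: (13, 38)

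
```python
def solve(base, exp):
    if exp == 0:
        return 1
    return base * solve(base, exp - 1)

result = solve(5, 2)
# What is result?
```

solve(5, 2) = 5 * 5 = 25

Answer: 25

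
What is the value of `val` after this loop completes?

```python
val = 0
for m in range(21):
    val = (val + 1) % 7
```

Increment mod 7, 21 times = 0
`val` takes the values: 0 → 1 → 2 → 3 → 4 → 5 → 6 → 0 → 1 → 2 → 3 → 4 → 5 → 6 → 0 → 1 → 2 → 3 → 4 → 5 → 6 → 0

Answer: 0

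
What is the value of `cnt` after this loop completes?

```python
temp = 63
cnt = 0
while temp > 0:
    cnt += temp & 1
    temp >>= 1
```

Count set bits in 63 (binary: 0b111111)
`cnt` takes the values: 0 → 1 → 2 → 3 → 4 → 5 → 6

Answer: 6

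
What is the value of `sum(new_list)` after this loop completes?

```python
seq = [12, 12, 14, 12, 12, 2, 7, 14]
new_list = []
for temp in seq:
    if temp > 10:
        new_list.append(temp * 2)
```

Sum of doubled values > 10
`new_list` takes the values: [] → [24] → [24, 24] → [24, 24, 28] → [24, 24, 28, 24] → [24, 24, 28, 24, 24] → [24, 24, 28, 24, 24, 28]
So `sum(new_list)` = 152

Answer: 152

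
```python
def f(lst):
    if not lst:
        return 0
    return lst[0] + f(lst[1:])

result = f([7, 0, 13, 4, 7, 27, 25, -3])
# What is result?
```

7 + 0 + 13 + 4 + 7 + 27 + 25 + (-3) + 0 = 80

Answer: 80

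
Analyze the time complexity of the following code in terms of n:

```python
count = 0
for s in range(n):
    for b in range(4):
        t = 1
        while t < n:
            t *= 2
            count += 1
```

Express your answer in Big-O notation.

Each loop level contributes: n × 1 × log n. Multiplying the contributions gives O(n log n).

Answer: O(n log n)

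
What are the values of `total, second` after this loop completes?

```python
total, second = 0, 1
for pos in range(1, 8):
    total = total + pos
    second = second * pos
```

Sum and factorial of 1 to 7
`total, second` takes the values: (0, 1) → (1, 1) → (3, 1) → (3, 2) → (6, 2) → (6, 6) → (10, 6) → (10, 24) → (15, 24) → (15, 120) → (21, 120) → (21, 720) → (28, 720) → (28, 5040)

Answer: 28, 5040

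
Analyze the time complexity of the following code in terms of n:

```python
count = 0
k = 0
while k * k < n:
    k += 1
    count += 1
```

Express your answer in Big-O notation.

Each loop level contributes: √n. Multiplying the contributions gives O(√n).

Answer: O(√n)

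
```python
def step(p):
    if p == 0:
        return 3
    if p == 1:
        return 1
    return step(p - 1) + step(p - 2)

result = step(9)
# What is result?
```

Build up from base cases: step(0)=3, step(1)=1, step(2)=4, step(3)=5, step(4)=9, step(5)=14, step(6)=23, ..., step(9)=97

Answer: 97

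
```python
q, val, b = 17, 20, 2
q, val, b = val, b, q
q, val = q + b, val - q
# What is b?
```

Trace:
`q, val, b = 17, 20, 2` → q = 17; val = 20; b = 2
`q, val, b = val, b, q` → q = 20; val = 2; b = 17
`q, val = q + b, val - q` → q = 37; val = -18
So b = 17

Answer: 17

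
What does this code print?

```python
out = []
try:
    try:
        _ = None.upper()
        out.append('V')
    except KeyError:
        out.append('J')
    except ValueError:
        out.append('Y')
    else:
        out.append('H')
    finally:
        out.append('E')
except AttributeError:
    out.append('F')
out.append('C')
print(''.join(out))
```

Execution trace: 'E' (finally) → 'F' (outer except AttributeError) → 'C' (after the try/except). Output: EFC

Answer: EFC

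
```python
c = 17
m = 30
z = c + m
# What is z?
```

Trace:
`c = 17` → c = 17
`m = 30` → m = 30
`z = c + m` → z = 47
So z = 47

Answer: 47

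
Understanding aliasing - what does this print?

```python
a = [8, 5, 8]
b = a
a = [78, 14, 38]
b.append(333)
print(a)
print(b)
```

Key concept: rebinding vs mutation: a is rebound to a new list, b still points at the original.
Step by step:
`a = [8, 5, 8]` → a = [8, 5, 8]
`b = a` → b = [8, 5, 8] (same object as a)
`a = [78, 14, 38]` → a = [78, 14, 38]
`b.append(333)` → b = [8, 5, 8, 333]
`print(a)` → prints [78, 14, 38]
`print(b)` → prints [8, 5, 8, 333]

Answer:
[78, 14, 38]
[8, 5, 8, 333]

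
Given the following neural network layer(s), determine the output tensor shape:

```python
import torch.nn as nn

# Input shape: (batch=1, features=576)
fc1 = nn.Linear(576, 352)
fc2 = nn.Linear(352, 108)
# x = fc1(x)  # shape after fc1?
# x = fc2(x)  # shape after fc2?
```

Input: (1, 576) -> after fc1: (1, 352) -> Output: (1, 108)

Answer: (1, 108)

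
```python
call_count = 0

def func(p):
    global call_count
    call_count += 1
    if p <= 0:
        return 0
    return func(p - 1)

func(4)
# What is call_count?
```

Linear recursion stepping by 1: 5 calls from p=4 down to ≤0.

Answer: 5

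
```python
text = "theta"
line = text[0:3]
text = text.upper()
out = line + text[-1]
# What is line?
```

Trace:
`text = "theta"` → text = 'theta'
`line = text[0:3]` → line = 'the'
`text = text.upper()` → text = 'THETA'
`out = line + text[-1]` → out = 'theA'
So line = 'the'

Answer: 'the'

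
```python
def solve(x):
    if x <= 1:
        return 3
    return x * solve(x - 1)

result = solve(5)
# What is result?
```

solve(5) = 5 * 4 * 3 * 2 * 3 = 360

Answer: 360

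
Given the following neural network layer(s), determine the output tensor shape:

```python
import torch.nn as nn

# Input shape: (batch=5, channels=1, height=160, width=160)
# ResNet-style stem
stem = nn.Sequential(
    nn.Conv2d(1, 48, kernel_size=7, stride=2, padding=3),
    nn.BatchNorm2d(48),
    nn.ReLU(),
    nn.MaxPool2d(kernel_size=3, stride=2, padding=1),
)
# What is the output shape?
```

Input: (5, 1, 160, 160) -> after Conv2d 7x7 stride=2: (5, 48, 80, 80) -> Output: (5, 48, 40, 40)

Answer: (5, 48, 40, 40)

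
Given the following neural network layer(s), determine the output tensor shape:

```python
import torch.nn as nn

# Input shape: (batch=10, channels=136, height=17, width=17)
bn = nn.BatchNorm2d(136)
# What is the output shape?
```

Input: (10, 136, 17, 17) -> Output: (10, 136, 17, 17)

Answer: (10, 136, 17, 17)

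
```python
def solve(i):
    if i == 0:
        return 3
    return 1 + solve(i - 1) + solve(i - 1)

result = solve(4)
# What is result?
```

solve(i) = 1 + 2·solve(i-1), solve(0)=3. Closed form: (3+1)·2^4 - 1 = 63.

Answer: 63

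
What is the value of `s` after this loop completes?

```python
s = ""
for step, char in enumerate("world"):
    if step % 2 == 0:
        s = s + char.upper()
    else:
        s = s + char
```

Uppercase even positions in 'world'
`s` takes the values: "" → "W" → "Wo" → "WoR" → "WoRl" → "WoRlD"

Answer: "WoRlD"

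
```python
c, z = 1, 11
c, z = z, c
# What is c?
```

Trace:
`c, z = 1, 11` → c = 1; z = 11
`c, z = z, c` → c = 11; z = 1
So c = 11

Answer: 11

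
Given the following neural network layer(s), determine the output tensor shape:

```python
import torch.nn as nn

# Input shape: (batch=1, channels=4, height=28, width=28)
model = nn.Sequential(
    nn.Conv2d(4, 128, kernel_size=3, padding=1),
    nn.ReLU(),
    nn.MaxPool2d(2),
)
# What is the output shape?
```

Input: (1, 4, 28, 28) -> after Conv2d: (1, 128, 28, 28) -> after ReLU: (1, 128, 28, 28) -> Output: (1, 128, 14, 14)

Answer: (1, 128, 14, 14)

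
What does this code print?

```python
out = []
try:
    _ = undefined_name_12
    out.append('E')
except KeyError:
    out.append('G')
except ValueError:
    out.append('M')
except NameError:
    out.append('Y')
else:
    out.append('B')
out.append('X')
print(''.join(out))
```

Execution trace: 'Y' (except NameError) → 'X' (after the try/except). Output: YX

Answer: YX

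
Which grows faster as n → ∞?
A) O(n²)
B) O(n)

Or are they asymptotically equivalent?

O(n²) vs O(n): Higher order terms dominate.

Answer: A) O(n²) grows faster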